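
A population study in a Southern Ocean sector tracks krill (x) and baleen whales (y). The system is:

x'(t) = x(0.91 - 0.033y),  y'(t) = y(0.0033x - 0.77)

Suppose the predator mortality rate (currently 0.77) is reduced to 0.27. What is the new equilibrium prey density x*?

At the interior fixed point, setting dy/dt = 0 with y > 0 fixes x* = (predator death rate)/(xy coefficient) — independent of the other coefficients.
With the change, x* = 0.27/0.0033 = 81.8; it falls from 233.

x* ≈ 81.8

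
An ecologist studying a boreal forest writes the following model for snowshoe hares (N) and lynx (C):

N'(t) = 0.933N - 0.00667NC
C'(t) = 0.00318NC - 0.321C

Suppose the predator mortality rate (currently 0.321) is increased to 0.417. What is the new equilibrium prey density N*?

At the interior fixed point, setting dC/dt = 0 with C > 0 fixes N* = (predator death rate)/(NC coefficient) — independent of the other coefficients.
With the change, N* = 0.417/0.00318 = 131; it rises from 101.

N* ≈ 131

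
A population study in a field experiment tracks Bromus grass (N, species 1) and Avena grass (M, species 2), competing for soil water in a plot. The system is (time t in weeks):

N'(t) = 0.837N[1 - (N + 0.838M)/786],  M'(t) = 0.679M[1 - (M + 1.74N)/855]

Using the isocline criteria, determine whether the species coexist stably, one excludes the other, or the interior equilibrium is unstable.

Compare the nullcline intercepts: K1/α12 = 786/0.838 = 938 > K2 = 855; K2/α21 = 855/1.74 = 491 < K1 = 786.
Since the inequalities point opposite ways, species 1 can invade but species 2 cannot.

species 1 excludes species 2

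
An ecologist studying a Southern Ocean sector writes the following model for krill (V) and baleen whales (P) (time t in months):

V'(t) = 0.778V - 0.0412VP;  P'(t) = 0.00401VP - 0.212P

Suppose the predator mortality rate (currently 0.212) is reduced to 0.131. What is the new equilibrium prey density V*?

V* ≈ 32.7

At the interior fixed point, setting dP/dt = 0 with P > 0 fixes V* = (predator death rate)/(VP coefficient) — independent of the other coefficients.
With the change, V* = 0.131/0.00401 = 32.7; it falls from 52.9.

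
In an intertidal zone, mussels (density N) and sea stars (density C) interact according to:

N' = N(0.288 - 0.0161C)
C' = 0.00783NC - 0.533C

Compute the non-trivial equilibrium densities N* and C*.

N* ≈ 68.1, C* ≈ 17.9

Set dC/dt = 0 with C > 0: 0.00783N - 0.533 = 0, so N* = 0.533/0.00783 = 68.1.
Set dN/dt = 0 with N > 0: 0.288 - 0.0161C = 0, so C* = 0.288/0.0161 = 17.9.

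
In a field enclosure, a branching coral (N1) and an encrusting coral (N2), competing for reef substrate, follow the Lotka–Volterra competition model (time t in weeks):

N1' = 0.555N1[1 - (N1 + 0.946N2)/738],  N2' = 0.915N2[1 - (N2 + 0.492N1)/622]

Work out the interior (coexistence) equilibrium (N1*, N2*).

N1* ≈ 280, N2* ≈ 484

Setting both brackets to zero gives the nullclines N1 + 0.946N2 = 738 and 0.492N1 + N2 = 622.
Substituting N2 = 622 - 0.492N1 into the first: N1(1 - 0.946·0.492) = 738 - 0.946·622.
So N1* = 150/0.535 = 280, and then N2* = 622 - 0.492·280 = 484.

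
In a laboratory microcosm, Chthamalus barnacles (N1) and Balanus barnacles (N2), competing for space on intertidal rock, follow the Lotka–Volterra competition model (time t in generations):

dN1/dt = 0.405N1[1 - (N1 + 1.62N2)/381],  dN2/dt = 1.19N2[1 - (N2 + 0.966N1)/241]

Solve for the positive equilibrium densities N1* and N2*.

Setting both brackets to zero gives the nullclines N1 + 1.62N2 = 381 and 0.966N1 + N2 = 241.
Substituting N2 = 241 - 0.966N1 into the first: N1(1 - 1.62·0.966) = 381 - 1.62·241.
So N1* = -9.42/-0.565 = 16.7, and then N2* = 241 - 0.966·16.7 = 225.

N1* ≈ 16.7, N2* ≈ 225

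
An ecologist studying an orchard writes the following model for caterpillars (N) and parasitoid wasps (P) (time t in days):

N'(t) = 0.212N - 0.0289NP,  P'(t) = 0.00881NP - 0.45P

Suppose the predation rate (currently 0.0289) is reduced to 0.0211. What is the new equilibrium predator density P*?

At the interior fixed point, setting dN/dt = 0 with N > 0 fixes P* = (prey growth rate)/(NP coefficient) — independent of the other coefficients.
With the change, P* = 0.212/0.0211 = 10; it rises from 7.34.

P* ≈ 10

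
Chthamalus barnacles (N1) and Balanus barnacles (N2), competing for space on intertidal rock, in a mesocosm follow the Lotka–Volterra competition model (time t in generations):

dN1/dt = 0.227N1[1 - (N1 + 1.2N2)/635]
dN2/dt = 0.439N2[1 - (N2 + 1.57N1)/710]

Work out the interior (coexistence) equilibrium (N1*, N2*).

N1* ≈ 245, N2* ≈ 325

Setting both brackets to zero gives the nullclines N1 + 1.2N2 = 635 and 1.57N1 + N2 = 710.
Substituting N2 = 710 - 1.57N1 into the first: N1(1 - 1.2·1.57) = 635 - 1.2·710.
So N1* = -217/-0.884 = 245, and then N2* = 710 - 1.57·245 = 325.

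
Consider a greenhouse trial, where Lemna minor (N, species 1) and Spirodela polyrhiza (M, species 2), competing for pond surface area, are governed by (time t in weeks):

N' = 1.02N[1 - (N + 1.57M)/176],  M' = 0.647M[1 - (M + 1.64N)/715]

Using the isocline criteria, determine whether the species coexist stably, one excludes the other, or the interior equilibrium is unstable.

species 2 excludes species 1

Compare the nullcline intercepts: K1/α12 = 176/1.57 = 112 < K2 = 715; K2/α21 = 715/1.64 = 436 > K1 = 176.
Since the inequalities point opposite ways, species 2 can invade but species 1 cannot.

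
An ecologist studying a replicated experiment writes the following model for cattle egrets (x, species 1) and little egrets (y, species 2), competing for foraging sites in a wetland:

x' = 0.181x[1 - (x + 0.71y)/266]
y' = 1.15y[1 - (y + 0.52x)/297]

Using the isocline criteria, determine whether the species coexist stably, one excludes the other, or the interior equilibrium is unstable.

stable coexistence

Compare the nullcline intercepts: K1/α12 = 266/0.71 = 375 > K2 = 297; K2/α21 = 297/0.52 = 571 > K1 = 266.
Since both inequalities hold, each species can invade when rare, so the interior equilibrium is stable.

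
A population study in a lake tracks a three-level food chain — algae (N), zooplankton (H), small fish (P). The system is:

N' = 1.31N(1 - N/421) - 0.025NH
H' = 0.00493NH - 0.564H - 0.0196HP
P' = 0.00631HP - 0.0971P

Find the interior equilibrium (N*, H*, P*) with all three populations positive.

From dP/dt = 0: 0.00631H* = 0.0971, so H* = 15.4.
From dN/dt = 0: 1.31(1 - N*/421) = 0.025·15.4, giving N* = 421·(1 - 0.294) = 297.
From dH/dt = 0: 0.00493·297 - 0.564 = 0.0196P*, so P* = 0.902/0.0196 = 46.

N* ≈ 297, H* ≈ 15.4, P* ≈ 46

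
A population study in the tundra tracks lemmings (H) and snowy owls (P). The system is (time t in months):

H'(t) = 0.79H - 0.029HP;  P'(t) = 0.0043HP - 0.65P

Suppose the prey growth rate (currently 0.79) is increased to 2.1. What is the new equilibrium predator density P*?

P* ≈ 72.4

At the interior fixed point, setting dH/dt = 0 with H > 0 fixes P* = (prey growth rate)/(HP coefficient) — independent of the other coefficients.
With the change, P* = 2.1/0.029 = 72.4; it rises from 27.2.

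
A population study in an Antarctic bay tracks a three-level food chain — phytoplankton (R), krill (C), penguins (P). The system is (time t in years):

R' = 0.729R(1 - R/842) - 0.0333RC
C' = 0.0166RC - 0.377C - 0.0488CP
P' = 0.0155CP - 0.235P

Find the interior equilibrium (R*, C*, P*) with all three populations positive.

From dP/dt = 0: 0.0155C* = 0.235, so C* = 15.2.
From dR/dt = 0: 0.729(1 - R*/842) = 0.0333·15.2, giving R* = 842·(1 - 0.693) = 259.
From dC/dt = 0: 0.0166·259 - 0.377 = 0.0488P*, so P* = 3.92/0.0488 = 80.3.

R* ≈ 259, C* ≈ 15.2, P* ≈ 80.3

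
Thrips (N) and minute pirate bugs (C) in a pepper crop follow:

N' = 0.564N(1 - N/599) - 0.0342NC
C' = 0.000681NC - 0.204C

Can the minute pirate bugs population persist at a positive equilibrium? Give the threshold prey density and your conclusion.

Threshold N = 300; K > 300, so yes, the predator persists.

The predator equation gives dC/dt > 0 only when N > 0.204/0.000681 = 300.
Without the predator, N → K = 599. Since 599 > 300, the predator can invade and persist.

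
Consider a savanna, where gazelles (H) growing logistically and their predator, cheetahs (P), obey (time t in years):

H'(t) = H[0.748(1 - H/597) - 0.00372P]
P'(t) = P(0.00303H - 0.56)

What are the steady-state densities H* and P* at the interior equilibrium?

From dP/dt = 0 with P > 0: 0.00303H* = 0.56, so H* = 185.
Substitute into dH/dt = 0: 0.748(1 - 185/597) = 0.00372P*.
The bracket is 0.69, giving P* = 0.516/0.00372 = 139.

H* ≈ 185, P* ≈ 139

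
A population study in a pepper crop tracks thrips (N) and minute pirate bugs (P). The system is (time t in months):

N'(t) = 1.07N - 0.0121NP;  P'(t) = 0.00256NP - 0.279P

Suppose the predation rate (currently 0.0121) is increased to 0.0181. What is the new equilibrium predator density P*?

P* ≈ 59.1

At the interior fixed point, setting dN/dt = 0 with N > 0 fixes P* = (prey growth rate)/(NP coefficient) — independent of the other coefficients.
With the change, P* = 1.07/0.0181 = 59.1; it falls from 88.4.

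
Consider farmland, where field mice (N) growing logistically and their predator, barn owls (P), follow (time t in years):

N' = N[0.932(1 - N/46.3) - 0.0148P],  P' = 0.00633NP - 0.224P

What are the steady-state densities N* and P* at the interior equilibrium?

From dP/dt = 0 with P > 0: 0.00633N* = 0.224, so N* = 35.4.
Substitute into dN/dt = 0: 0.932(1 - 35.4/46.3) = 0.0148P*.
The bracket is 0.236, giving P* = 0.22/0.0148 = 14.8.

N* ≈ 35.4, P* ≈ 14.8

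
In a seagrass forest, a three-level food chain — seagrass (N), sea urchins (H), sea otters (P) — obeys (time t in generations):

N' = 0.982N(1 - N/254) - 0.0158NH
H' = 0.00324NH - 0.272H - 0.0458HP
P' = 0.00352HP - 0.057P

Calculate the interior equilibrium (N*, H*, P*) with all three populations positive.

From dP/dt = 0: 0.00352H* = 0.057, so H* = 16.2.
From dN/dt = 0: 0.982(1 - N*/254) = 0.0158·16.2, giving N* = 254·(1 - 0.261) = 188.
From dH/dt = 0: 0.00324·188 - 0.272 = 0.0458P*, so P* = 0.337/0.0458 = 7.35.

N* ≈ 188, H* ≈ 16.2, P* ≈ 7.35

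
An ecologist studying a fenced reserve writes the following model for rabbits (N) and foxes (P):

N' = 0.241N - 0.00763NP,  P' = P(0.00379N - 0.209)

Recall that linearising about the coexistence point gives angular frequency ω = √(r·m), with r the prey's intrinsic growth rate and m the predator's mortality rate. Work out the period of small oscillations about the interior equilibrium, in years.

T ≈ 28 years

Here r = 0.241 and m = 0.209, so r·m = 0.0504.
ω = √0.0504 = 0.224 per year, hence T = 2π/ω ≈ 28 years.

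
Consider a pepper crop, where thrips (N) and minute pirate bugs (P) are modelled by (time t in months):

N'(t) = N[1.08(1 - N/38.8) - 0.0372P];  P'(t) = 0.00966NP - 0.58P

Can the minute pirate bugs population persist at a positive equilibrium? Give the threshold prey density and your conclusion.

The predator equation gives dP/dt > 0 only when N > 0.58/0.00966 = 60.
Without the predator, N → K = 38.8. Since 38.8 < 60, the predator cannot invade.

Threshold N = 60; K < 60, so no, the predator goes extinct.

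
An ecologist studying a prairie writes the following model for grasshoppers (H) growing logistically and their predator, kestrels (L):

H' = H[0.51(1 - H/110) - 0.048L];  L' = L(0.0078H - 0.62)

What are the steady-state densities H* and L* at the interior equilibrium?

H* ≈ 79.5, L* ≈ 2.95

From dL/dt = 0 with L > 0: 0.0078H* = 0.62, so H* = 79.5.
Substitute into dH/dt = 0: 0.51(1 - 79.5/110) = 0.048L*.
The bracket is 0.277, giving L* = 0.141/0.048 = 2.95.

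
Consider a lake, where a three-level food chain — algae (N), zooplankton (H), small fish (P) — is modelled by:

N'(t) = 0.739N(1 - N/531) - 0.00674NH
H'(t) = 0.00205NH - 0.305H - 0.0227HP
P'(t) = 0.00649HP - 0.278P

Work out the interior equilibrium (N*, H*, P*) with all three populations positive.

N* ≈ 324, H* ≈ 42.8, P* ≈ 15.8

From dP/dt = 0: 0.00649H* = 0.278, so H* = 42.8.
From dN/dt = 0: 0.739(1 - N*/531) = 0.00674·42.8, giving N* = 531·(1 - 0.391) = 324.
From dH/dt = 0: 0.00205·324 - 0.305 = 0.0227P*, so P* = 0.358/0.0227 = 15.8.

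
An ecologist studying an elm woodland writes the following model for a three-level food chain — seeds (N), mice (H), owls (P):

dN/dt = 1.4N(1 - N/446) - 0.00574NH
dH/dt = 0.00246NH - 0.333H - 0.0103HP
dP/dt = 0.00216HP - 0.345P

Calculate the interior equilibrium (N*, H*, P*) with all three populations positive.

N* ≈ 154, H* ≈ 160, P* ≈ 4.43

From dP/dt = 0: 0.00216H* = 0.345, so H* = 160.
From dN/dt = 0: 1.4(1 - N*/446) = 0.00574·160, giving N* = 446·(1 - 0.655) = 154.
From dH/dt = 0: 0.00246·154 - 0.333 = 0.0103P*, so P* = 0.0457/0.0103 = 4.43.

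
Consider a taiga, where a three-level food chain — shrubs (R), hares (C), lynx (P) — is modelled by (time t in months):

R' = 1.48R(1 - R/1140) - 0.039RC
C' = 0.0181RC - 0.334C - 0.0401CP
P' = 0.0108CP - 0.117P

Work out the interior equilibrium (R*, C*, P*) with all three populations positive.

R* ≈ 815, C* ≈ 10.8, P* ≈ 359

From dP/dt = 0: 0.0108C* = 0.117, so C* = 10.8.
From dR/dt = 0: 1.48(1 - R*/1140) = 0.039·10.8, giving R* = 1140·(1 - 0.285) = 815.
From dC/dt = 0: 0.0181·815 - 0.334 = 0.0401P*, so P* = 14.4/0.0401 = 359.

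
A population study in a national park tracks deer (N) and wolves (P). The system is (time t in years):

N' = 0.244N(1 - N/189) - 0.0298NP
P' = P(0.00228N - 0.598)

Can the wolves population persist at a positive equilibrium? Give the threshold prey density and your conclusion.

The predator equation gives dP/dt > 0 only when N > 0.598/0.00228 = 262.
Without the predator, N → K = 189. Since 189 < 262, the predator cannot invade.

Threshold N = 262; K < 262, so no, the predator goes extinct.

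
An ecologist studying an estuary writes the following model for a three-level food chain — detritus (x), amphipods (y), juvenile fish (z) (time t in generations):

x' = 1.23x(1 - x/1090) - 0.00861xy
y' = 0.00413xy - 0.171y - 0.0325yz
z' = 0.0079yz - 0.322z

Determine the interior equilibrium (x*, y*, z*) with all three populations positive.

x* ≈ 779, y* ≈ 40.8, z* ≈ 93.7

From dz/dt = 0: 0.0079y* = 0.322, so y* = 40.8.
From dx/dt = 0: 1.23(1 - x*/1090) = 0.00861·40.8, giving x* = 1090·(1 - 0.285) = 779.
From dy/dt = 0: 0.00413·779 - 0.171 = 0.0325z*, so z* = 3.05/0.0325 = 93.7.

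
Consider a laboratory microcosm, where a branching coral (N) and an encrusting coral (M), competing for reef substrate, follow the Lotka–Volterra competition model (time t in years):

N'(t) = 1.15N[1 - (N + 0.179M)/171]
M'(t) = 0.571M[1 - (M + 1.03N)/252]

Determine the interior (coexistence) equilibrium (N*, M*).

Setting both brackets to zero gives the nullclines N + 0.179M = 171 and 1.03N + M = 252.
Substituting M = 252 - 1.03N into the first: N(1 - 0.179·1.03) = 171 - 0.179·252.
So N* = 126/0.816 = 154, and then M* = 252 - 1.03·154 = 93.

N* ≈ 154, M* ≈ 93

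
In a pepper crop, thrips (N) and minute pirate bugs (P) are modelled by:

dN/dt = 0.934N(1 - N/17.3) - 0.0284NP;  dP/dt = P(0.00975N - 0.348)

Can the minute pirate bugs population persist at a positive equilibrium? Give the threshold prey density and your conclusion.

Threshold N = 35.7; K < 35.7, so no, the predator goes extinct.

The predator equation gives dP/dt > 0 only when N > 0.348/0.00975 = 35.7.
Without the predator, N → K = 17.3. Since 17.3 < 35.7, the predator cannot invade.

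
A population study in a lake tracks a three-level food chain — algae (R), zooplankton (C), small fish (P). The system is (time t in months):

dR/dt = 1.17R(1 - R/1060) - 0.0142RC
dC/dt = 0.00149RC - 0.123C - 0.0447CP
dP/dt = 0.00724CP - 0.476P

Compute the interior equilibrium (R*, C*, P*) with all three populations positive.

From dP/dt = 0: 0.00724C* = 0.476, so C* = 65.7.
From dR/dt = 0: 1.17(1 - R*/1060) = 0.0142·65.7, giving R* = 1060·(1 - 0.798) = 214.
From dC/dt = 0: 0.00149·214 - 0.123 = 0.0447P*, so P* = 0.196/0.0447 = 4.39.

R* ≈ 214, C* ≈ 65.7, P* ≈ 4.39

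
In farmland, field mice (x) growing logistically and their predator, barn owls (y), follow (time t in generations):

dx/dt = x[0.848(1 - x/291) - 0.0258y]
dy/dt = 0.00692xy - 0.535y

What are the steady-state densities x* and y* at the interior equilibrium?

x* ≈ 77.3, y* ≈ 24.1

From dy/dt = 0 with y > 0: 0.00692x* = 0.535, so x* = 77.3.
Substitute into dx/dt = 0: 0.848(1 - 77.3/291) = 0.0258y*.
The bracket is 0.734, giving y* = 0.623/0.0258 = 24.1.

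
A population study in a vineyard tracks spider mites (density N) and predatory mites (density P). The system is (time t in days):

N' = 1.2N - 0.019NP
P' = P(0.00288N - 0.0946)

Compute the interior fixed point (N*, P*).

Set dP/dt = 0 with P > 0: 0.00288N - 0.0946 = 0, so N* = 0.0946/0.00288 = 32.8.
Set dN/dt = 0 with N > 0: 1.2 - 0.019P = 0, so P* = 1.2/0.019 = 63.2.

N* ≈ 32.8, P* ≈ 63.2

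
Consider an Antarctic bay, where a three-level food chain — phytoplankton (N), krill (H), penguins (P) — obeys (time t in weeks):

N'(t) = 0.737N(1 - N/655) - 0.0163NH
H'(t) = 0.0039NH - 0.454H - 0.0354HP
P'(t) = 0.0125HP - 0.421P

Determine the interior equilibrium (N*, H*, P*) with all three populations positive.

From dP/dt = 0: 0.0125H* = 0.421, so H* = 33.7.
From dN/dt = 0: 0.737(1 - N*/655) = 0.0163·33.7, giving N* = 655·(1 - 0.745) = 167.
From dH/dt = 0: 0.0039·167 - 0.454 = 0.0354P*, so P* = 0.198/0.0354 = 5.58.

N* ≈ 167, H* ≈ 33.7, P* ≈ 5.58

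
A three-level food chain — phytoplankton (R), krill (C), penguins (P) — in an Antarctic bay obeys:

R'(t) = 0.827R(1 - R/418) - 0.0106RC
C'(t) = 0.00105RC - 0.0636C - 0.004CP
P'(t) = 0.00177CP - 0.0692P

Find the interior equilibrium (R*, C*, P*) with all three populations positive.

R* ≈ 209, C* ≈ 39.1, P* ≈ 38.8

From dP/dt = 0: 0.00177C* = 0.0692, so C* = 39.1.
From dR/dt = 0: 0.827(1 - R*/418) = 0.0106·39.1, giving R* = 418·(1 - 0.501) = 209.
From dC/dt = 0: 0.00105·209 - 0.0636 = 0.004P*, so P* = 0.155/0.004 = 38.8.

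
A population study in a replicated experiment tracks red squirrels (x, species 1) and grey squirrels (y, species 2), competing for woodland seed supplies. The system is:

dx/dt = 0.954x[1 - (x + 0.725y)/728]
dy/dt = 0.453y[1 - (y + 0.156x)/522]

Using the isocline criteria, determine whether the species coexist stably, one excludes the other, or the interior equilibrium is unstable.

stable coexistence

Compare the nullcline intercepts: K1/α12 = 728/0.725 = 1000 > K2 = 522; K2/α21 = 522/0.156 = 3350 > K1 = 728.
Since both inequalities hold, each species can invade when rare, so the interior equilibrium is stable.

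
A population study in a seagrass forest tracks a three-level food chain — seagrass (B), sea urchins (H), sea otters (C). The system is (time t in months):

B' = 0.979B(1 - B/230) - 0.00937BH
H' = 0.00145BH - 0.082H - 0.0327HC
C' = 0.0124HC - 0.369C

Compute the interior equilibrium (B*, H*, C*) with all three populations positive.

From dC/dt = 0: 0.0124H* = 0.369, so H* = 29.8.
From dB/dt = 0: 0.979(1 - B*/230) = 0.00937·29.8, giving B* = 230·(1 - 0.285) = 164.
From dH/dt = 0: 0.00145·164 - 0.082 = 0.0327C*, so C* = 0.157/0.0327 = 4.79.

B* ≈ 164, H* ≈ 29.8, C* ≈ 4.79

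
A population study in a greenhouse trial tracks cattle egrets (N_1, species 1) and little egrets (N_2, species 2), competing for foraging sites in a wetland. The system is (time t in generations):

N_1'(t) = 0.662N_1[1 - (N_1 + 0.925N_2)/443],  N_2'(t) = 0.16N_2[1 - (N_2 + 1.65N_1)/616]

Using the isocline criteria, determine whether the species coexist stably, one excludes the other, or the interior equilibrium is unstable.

unstable coexistence (outcome depends on initial conditions)

Compare the nullcline intercepts: K1/α12 = 443/0.925 = 479 < K2 = 616; K2/α21 = 616/1.65 = 373 < K1 = 443.
Since both are reversed, neither can invade when rare; the interior point is a saddle.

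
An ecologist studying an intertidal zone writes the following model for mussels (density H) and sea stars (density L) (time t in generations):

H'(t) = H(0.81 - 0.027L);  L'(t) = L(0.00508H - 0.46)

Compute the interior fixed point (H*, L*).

Set dL/dt = 0 with L > 0: 0.00508H - 0.46 = 0, so H* = 0.46/0.00508 = 90.6.
Set dH/dt = 0 with H > 0: 0.81 - 0.027L = 0, so L* = 0.81/0.027 = 30.

H* ≈ 90.6, L* ≈ 30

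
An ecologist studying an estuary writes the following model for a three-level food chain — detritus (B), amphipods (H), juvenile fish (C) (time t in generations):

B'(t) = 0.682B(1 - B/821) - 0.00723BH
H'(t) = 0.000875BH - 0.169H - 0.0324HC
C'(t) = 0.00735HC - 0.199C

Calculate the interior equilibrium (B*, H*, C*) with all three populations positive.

From dC/dt = 0: 0.00735H* = 0.199, so H* = 27.1.
From dB/dt = 0: 0.682(1 - B*/821) = 0.00723·27.1, giving B* = 821·(1 - 0.287) = 585.
From dH/dt = 0: 0.000875·585 - 0.169 = 0.0324C*, so C* = 0.343/0.0324 = 10.6.

B* ≈ 585, H* ≈ 27.1, C* ≈ 10.6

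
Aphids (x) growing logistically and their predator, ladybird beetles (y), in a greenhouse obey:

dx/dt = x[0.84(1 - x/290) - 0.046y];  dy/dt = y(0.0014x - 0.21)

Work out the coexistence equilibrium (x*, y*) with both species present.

From dy/dt = 0 with y > 0: 0.0014x* = 0.21, so x* = 150.
Substitute into dx/dt = 0: 0.84(1 - 150/290) = 0.046y*.
The bracket is 0.483, giving y* = 0.406/0.046 = 8.82.

x* ≈ 150, y* ≈ 8.82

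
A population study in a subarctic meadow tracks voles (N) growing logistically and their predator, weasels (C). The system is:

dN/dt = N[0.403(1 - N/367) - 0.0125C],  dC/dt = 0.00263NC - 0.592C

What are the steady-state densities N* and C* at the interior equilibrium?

N* ≈ 225, C* ≈ 12.5

From dC/dt = 0 with C > 0: 0.00263N* = 0.592, so N* = 225.
Substitute into dN/dt = 0: 0.403(1 - 225/367) = 0.0125C*.
The bracket is 0.387, giving C* = 0.156/0.0125 = 12.5.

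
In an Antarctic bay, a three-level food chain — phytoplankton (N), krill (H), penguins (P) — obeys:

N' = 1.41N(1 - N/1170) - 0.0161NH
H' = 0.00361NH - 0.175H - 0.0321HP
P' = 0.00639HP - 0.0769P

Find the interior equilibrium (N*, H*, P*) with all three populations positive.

From dP/dt = 0: 0.00639H* = 0.0769, so H* = 12.
From dN/dt = 0: 1.41(1 - N*/1170) = 0.0161·12, giving N* = 1170·(1 - 0.137) = 1010.
From dH/dt = 0: 0.00361·1010 - 0.175 = 0.0321P*, so P* = 3.47/0.0321 = 108.

N* ≈ 1010, H* ≈ 12, P* ≈ 108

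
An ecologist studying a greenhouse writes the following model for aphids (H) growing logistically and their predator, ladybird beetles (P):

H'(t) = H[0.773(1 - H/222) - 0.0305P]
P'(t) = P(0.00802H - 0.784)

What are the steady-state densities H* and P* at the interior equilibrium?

From dP/dt = 0 with P > 0: 0.00802H* = 0.784, so H* = 97.8.
Substitute into dH/dt = 0: 0.773(1 - 97.8/222) = 0.0305P*.
The bracket is 0.56, giving P* = 0.433/0.0305 = 14.2.

H* ≈ 97.8, P* ≈ 14.2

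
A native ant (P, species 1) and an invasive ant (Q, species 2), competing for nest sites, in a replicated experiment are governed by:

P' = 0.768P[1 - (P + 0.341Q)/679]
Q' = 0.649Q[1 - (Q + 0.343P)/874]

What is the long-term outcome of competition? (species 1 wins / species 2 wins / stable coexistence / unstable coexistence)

Compare the nullcline intercepts: K1/α12 = 679/0.341 = 1990 > K2 = 874; K2/α21 = 874/0.343 = 2550 > K1 = 679.
Since both inequalities hold, each species can invade when rare, so the interior equilibrium is stable.

stable coexistence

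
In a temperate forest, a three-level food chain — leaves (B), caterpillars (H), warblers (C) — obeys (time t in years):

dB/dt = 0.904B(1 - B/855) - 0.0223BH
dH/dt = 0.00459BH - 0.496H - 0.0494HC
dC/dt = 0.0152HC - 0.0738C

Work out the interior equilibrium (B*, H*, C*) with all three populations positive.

From dC/dt = 0: 0.0152H* = 0.0738, so H* = 4.86.
From dB/dt = 0: 0.904(1 - B*/855) = 0.0223·4.86, giving B* = 855·(1 - 0.12) = 753.
From dH/dt = 0: 0.00459·753 - 0.496 = 0.0494C*, so C* = 2.96/0.0494 = 59.9.

B* ≈ 753, H* ≈ 4.86, C* ≈ 59.9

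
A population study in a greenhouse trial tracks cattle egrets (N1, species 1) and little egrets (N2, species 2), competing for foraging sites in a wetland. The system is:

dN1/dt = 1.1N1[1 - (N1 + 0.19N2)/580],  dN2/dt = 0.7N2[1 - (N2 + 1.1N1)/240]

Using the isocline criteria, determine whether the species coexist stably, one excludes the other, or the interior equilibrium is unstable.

species 1 excludes species 2

Compare the nullcline intercepts: K1/α12 = 580/0.19 = 3050 > K2 = 240; K2/α21 = 240/1.1 = 218 < K1 = 580.
Since the inequalities point opposite ways, species 1 can invade but species 2 cannot.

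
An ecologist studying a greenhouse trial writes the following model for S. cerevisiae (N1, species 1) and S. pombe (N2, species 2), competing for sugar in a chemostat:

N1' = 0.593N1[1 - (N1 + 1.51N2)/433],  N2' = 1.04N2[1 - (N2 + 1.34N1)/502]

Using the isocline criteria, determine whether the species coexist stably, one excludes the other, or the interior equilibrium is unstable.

Compare the nullcline intercepts: K1/α12 = 433/1.51 = 287 < K2 = 502; K2/α21 = 502/1.34 = 375 < K1 = 433.
Since both are reversed, neither can invade when rare; the interior point is a saddle.

unstable coexistence (outcome depends on initial conditions)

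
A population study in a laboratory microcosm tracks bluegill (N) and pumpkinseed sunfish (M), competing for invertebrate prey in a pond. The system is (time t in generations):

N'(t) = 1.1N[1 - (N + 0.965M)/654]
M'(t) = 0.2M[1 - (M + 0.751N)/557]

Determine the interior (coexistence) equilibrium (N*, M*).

N* ≈ 423, M* ≈ 239

Setting both brackets to zero gives the nullclines N + 0.965M = 654 and 0.751N + M = 557.
Substituting M = 557 - 0.751N into the first: N(1 - 0.965·0.751) = 654 - 0.965·557.
So N* = 116/0.275 = 423, and then M* = 557 - 0.751·423 = 239.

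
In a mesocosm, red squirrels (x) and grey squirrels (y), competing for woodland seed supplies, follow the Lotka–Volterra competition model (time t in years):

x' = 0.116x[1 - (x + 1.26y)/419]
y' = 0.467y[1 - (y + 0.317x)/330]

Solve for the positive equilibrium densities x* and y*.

Setting both brackets to zero gives the nullclines x + 1.26y = 419 and 0.317x + y = 330.
Substituting y = 330 - 0.317x into the first: x(1 - 1.26·0.317) = 419 - 1.26·330.
So x* = 3.2/0.601 = 5.33, and then y* = 330 - 0.317·5.33 = 328.

x* ≈ 5.33, y* ≈ 328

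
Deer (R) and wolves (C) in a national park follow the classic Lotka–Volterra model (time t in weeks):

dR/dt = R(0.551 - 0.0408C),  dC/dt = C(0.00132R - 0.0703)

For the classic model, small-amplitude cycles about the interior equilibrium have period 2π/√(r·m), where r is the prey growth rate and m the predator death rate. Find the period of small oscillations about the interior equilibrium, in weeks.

T ≈ 31.9 weeks

Here r = 0.551 and m = 0.0703, so r·m = 0.0387.
ω = √0.0387 = 0.197 per week, hence T = 2π/ω ≈ 31.9 weeks.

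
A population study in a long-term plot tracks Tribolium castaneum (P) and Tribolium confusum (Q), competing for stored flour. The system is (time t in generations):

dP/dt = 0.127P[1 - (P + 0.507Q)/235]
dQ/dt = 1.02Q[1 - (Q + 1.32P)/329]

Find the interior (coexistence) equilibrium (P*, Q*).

Setting both brackets to zero gives the nullclines P + 0.507Q = 235 and 1.32P + Q = 329.
Substituting Q = 329 - 1.32P into the first: P(1 - 0.507·1.32) = 235 - 0.507·329.
So P* = 68.2/0.331 = 206, and then Q* = 329 - 1.32·206 = 56.8.

P* ≈ 206, Q* ≈ 56.8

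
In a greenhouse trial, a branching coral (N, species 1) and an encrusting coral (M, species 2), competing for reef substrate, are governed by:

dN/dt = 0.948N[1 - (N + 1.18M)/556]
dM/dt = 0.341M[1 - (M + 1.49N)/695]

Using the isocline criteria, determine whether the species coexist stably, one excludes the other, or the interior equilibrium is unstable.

unstable coexistence (outcome depends on initial conditions)

Compare the nullcline intercepts: K1/α12 = 556/1.18 = 471 < K2 = 695; K2/α21 = 695/1.49 = 466 < K1 = 556.
Since both are reversed, neither can invade when rare; the interior point is a saddle.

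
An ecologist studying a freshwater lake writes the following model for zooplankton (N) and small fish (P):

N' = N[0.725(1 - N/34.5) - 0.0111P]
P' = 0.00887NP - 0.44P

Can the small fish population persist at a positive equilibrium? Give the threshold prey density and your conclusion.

The predator equation gives dP/dt > 0 only when N > 0.44/0.00887 = 49.6.
Without the predator, N → K = 34.5. Since 34.5 < 49.6, the predator cannot invade.

Threshold N = 49.6; K < 49.6, so no, the predator goes extinct.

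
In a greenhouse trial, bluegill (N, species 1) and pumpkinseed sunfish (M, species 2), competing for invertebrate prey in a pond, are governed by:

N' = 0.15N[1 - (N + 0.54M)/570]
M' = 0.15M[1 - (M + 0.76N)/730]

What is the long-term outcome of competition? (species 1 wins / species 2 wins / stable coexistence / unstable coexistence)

Compare the nullcline intercepts: K1/α12 = 570/0.54 = 1060 > K2 = 730; K2/α21 = 730/0.76 = 961 > K1 = 570.
Since both inequalities hold, each species can invade when rare, so the interior equilibrium is stable.

stable coexistence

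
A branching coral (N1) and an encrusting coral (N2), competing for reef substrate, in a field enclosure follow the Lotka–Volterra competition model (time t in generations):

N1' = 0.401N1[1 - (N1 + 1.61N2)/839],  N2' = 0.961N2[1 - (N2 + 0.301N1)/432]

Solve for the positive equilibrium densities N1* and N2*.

Setting both brackets to zero gives the nullclines N1 + 1.61N2 = 839 and 0.301N1 + N2 = 432.
Substituting N2 = 432 - 0.301N1 into the first: N1(1 - 1.61·0.301) = 839 - 1.61·432.
So N1* = 143/0.515 = 278, and then N2* = 432 - 0.301·278 = 348.

N1* ≈ 278, N2* ≈ 348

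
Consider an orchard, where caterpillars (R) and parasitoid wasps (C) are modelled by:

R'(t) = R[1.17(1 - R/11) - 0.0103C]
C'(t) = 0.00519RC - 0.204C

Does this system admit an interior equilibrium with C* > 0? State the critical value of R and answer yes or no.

Threshold R = 39.3; K < 39.3, so no, the predator goes extinct.

The predator equation gives dC/dt > 0 only when R > 0.204/0.00519 = 39.3.
Without the predator, R → K = 11. Since 11 < 39.3, the predator cannot invade.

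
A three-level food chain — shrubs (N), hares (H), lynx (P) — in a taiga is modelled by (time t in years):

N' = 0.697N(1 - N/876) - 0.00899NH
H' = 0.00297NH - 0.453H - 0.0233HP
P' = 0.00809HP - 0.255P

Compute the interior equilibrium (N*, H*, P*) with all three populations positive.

N* ≈ 520, H* ≈ 31.5, P* ≈ 46.8

From dP/dt = 0: 0.00809H* = 0.255, so H* = 31.5.
From dN/dt = 0: 0.697(1 - N*/876) = 0.00899·31.5, giving N* = 876·(1 - 0.407) = 520.
From dH/dt = 0: 0.00297·520 - 0.453 = 0.0233P*, so P* = 1.09/0.0233 = 46.8.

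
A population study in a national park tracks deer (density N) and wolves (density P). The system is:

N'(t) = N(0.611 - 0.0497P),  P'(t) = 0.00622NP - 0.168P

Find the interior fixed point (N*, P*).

Set dP/dt = 0 with P > 0: 0.00622N - 0.168 = 0, so N* = 0.168/0.00622 = 27.
Set dN/dt = 0 with N > 0: 0.611 - 0.0497P = 0, so P* = 0.611/0.0497 = 12.3.

N* ≈ 27, P* ≈ 12.3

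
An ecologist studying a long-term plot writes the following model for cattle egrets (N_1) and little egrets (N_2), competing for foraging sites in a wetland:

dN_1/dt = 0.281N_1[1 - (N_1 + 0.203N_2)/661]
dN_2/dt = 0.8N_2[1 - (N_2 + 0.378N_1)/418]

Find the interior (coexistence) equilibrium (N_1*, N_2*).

Setting both brackets to zero gives the nullclines N_1 + 0.203N_2 = 661 and 0.378N_1 + N_2 = 418.
Substituting N_2 = 418 - 0.378N_1 into the first: N_1(1 - 0.203·0.378) = 661 - 0.203·418.
So N_1* = 576/0.923 = 624, and then N_2* = 418 - 0.378·624 = 182.

N_1* ≈ 624, N_2* ≈ 182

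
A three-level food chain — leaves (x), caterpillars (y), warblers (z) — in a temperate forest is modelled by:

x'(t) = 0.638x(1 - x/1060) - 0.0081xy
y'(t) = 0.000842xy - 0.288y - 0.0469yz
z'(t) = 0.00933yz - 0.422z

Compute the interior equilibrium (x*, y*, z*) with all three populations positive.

From dz/dt = 0: 0.00933y* = 0.422, so y* = 45.2.
From dx/dt = 0: 0.638(1 - x*/1060) = 0.0081·45.2, giving x* = 1060·(1 - 0.574) = 451.
From dy/dt = 0: 0.000842·451 - 0.288 = 0.0469z*, so z* = 0.092/0.0469 = 1.96.

x* ≈ 451, y* ≈ 45.2, z* ≈ 1.96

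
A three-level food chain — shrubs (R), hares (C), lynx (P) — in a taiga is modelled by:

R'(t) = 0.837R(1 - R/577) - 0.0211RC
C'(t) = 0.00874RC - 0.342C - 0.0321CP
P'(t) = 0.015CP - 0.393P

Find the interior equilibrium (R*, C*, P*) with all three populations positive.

From dP/dt = 0: 0.015C* = 0.393, so C* = 26.2.
From dR/dt = 0: 0.837(1 - R*/577) = 0.0211·26.2, giving R* = 577·(1 - 0.66) = 196.
From dC/dt = 0: 0.00874·196 - 0.342 = 0.0321P*, so P* = 1.37/0.0321 = 42.7.

R* ≈ 196, C* ≈ 26.2, P* ≈ 42.7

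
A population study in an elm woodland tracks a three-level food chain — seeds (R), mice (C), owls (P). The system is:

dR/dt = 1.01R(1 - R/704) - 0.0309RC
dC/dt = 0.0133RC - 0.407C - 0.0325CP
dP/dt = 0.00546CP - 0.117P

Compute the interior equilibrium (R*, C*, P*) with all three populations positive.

R* ≈ 242, C* ≈ 21.4, P* ≈ 86.7

From dP/dt = 0: 0.00546C* = 0.117, so C* = 21.4.
From dR/dt = 0: 1.01(1 - R*/704) = 0.0309·21.4, giving R* = 704·(1 - 0.656) = 242.
From dC/dt = 0: 0.0133·242 - 0.407 = 0.0325P*, so P* = 2.82/0.0325 = 86.7.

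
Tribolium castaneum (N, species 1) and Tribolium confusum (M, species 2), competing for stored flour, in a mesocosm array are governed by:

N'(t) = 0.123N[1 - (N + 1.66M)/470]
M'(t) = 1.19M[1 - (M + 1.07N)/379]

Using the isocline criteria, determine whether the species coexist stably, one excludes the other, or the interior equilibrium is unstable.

unstable coexistence (outcome depends on initial conditions)

Compare the nullcline intercepts: K1/α12 = 470/1.66 = 283 < K2 = 379; K2/α21 = 379/1.07 = 354 < K1 = 470.
Since both are reversed, neither can invade when rare; the interior point is a saddle.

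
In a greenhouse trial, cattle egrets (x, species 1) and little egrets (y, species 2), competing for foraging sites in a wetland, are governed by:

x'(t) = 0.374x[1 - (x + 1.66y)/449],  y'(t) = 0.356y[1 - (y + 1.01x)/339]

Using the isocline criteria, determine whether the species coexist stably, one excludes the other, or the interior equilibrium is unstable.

Compare the nullcline intercepts: K1/α12 = 449/1.66 = 270 < K2 = 339; K2/α21 = 339/1.01 = 336 < K1 = 449.
Since both are reversed, neither can invade when rare; the interior point is a saddle.

unstable coexistence (outcome depends on initial conditions)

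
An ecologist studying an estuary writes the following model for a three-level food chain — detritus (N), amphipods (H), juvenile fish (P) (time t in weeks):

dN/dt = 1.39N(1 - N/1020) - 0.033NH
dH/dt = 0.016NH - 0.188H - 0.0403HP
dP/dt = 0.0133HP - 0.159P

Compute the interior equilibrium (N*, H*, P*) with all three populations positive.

From dP/dt = 0: 0.0133H* = 0.159, so H* = 12.
From dN/dt = 0: 1.39(1 - N*/1020) = 0.033·12, giving N* = 1020·(1 - 0.284) = 731.
From dH/dt = 0: 0.016·731 - 0.188 = 0.0403P*, so P* = 11.5/0.0403 = 285.

N* ≈ 731, H* ≈ 12, P* ≈ 285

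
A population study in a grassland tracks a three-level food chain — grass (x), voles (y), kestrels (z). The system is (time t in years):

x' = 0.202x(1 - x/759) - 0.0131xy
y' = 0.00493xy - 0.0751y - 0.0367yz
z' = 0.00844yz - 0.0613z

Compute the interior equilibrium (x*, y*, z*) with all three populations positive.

x* ≈ 401, y* ≈ 7.26, z* ≈ 51.9

From dz/dt = 0: 0.00844y* = 0.0613, so y* = 7.26.
From dx/dt = 0: 0.202(1 - x*/759) = 0.0131·7.26, giving x* = 759·(1 - 0.471) = 401.
From dy/dt = 0: 0.00493·401 - 0.0751 = 0.0367z*, so z* = 1.9/0.0367 = 51.9.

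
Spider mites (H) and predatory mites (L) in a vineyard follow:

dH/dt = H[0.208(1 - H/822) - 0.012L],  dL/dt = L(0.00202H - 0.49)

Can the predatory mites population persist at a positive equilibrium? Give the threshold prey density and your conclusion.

The predator equation gives dL/dt > 0 only when H > 0.49/0.00202 = 243.
Without the predator, H → K = 822. Since 822 > 243, the predator can invade and persist.

Threshold H = 243; K > 243, so yes, the predator persists.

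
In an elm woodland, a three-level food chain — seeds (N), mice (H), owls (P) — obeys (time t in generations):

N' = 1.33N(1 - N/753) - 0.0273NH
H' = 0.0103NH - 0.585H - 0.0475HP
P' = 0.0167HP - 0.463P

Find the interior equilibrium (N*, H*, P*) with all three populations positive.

From dP/dt = 0: 0.0167H* = 0.463, so H* = 27.7.
From dN/dt = 0: 1.33(1 - N*/753) = 0.0273·27.7, giving N* = 753·(1 - 0.569) = 324.
From dH/dt = 0: 0.0103·324 - 0.585 = 0.0475P*, so P* = 2.76/0.0475 = 58.

N* ≈ 324, H* ≈ 27.7, P* ≈ 58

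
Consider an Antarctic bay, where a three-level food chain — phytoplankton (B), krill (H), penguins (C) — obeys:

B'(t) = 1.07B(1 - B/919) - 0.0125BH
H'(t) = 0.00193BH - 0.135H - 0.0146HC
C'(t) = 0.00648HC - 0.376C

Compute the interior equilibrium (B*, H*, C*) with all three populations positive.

From dC/dt = 0: 0.00648H* = 0.376, so H* = 58.
From dB/dt = 0: 1.07(1 - B*/919) = 0.0125·58, giving B* = 919·(1 - 0.678) = 296.
From dH/dt = 0: 0.00193·296 - 0.135 = 0.0146C*, so C* = 0.436/0.0146 = 29.9.

B* ≈ 296, H* ≈ 58, C* ≈ 29.9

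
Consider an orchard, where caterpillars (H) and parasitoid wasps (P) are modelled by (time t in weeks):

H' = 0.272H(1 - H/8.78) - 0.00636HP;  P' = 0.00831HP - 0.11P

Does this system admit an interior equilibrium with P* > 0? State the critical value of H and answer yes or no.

The predator equation gives dP/dt > 0 only when H > 0.11/0.00831 = 13.2.
Without the predator, H → K = 8.78. Since 8.78 < 13.2, the predator cannot invade.

Threshold H = 13.2; K < 13.2, so no, the predator goes extinct.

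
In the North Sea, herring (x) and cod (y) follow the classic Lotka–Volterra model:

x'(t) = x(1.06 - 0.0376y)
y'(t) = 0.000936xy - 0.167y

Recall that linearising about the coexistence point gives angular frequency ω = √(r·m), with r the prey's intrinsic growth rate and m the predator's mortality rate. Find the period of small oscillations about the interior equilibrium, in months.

Here r = 1.06 and m = 0.167, so r·m = 0.177.
ω = √0.177 = 0.421 per month, hence T = 2π/ω ≈ 14.9 months.

T ≈ 14.9 months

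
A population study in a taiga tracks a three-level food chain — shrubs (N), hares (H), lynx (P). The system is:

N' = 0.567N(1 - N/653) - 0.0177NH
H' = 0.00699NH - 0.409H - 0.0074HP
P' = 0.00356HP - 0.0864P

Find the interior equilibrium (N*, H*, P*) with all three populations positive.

N* ≈ 158, H* ≈ 24.3, P* ≈ 94.2

From dP/dt = 0: 0.00356H* = 0.0864, so H* = 24.3.
From dN/dt = 0: 0.567(1 - N*/653) = 0.0177·24.3, giving N* = 653·(1 - 0.758) = 158.
From dH/dt = 0: 0.00699·158 - 0.409 = 0.0074P*, so P* = 0.697/0.0074 = 94.2.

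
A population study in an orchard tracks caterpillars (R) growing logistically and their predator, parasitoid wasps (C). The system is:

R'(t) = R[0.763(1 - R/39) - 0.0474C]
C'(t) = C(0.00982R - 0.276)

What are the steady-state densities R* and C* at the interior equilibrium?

From dC/dt = 0 with C > 0: 0.00982R* = 0.276, so R* = 28.1.
Substitute into dR/dt = 0: 0.763(1 - 28.1/39) = 0.0474C*.
The bracket is 0.279, giving C* = 0.213/0.0474 = 4.5.

R* ≈ 28.1, C* ≈ 4.5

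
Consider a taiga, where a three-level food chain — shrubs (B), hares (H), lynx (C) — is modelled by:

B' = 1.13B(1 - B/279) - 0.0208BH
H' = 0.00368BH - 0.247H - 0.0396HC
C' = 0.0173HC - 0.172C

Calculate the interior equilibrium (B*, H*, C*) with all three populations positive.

From dC/dt = 0: 0.0173H* = 0.172, so H* = 9.94.
From dB/dt = 0: 1.13(1 - B*/279) = 0.0208·9.94, giving B* = 279·(1 - 0.183) = 228.
From dH/dt = 0: 0.00368·228 - 0.247 = 0.0396C*, so C* = 0.592/0.0396 = 14.9.

B* ≈ 228, H* ≈ 9.94, C* ≈ 14.9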